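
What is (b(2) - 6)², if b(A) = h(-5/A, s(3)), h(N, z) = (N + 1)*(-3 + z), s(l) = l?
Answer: 36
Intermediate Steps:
h(N, z) = (1 + N)*(-3 + z)
b(A) = 0 (b(A) = -3 + 3 - (-15)/A - 5/A*3 = -3 + 3 + 15/A - 15/A = 0)
(b(2) - 6)² = (0 - 6)² = (-6)² = 36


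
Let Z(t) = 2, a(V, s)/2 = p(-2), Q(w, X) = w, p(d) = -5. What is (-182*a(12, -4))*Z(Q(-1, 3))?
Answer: 3640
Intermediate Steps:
a(V, s) = -10 (a(V, s) = 2*(-5) = -10)
(-182*a(12, -4))*Z(Q(-1, 3)) = -182*(-10)*2 = 1820*2 = 3640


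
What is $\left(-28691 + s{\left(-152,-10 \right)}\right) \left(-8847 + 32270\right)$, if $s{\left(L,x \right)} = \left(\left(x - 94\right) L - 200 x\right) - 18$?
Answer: $-255334123$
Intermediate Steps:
$s{\left(L,x \right)} = -18 - 200 x + L \left(-94 + x\right)$ ($s{\left(L,x \right)} = \left(\left(-94 + x\right) L - 200 x\right) - 18 = \left(L \left(-94 + x\right) - 200 x\right) - 18 = \left(- 200 x + L \left(-94 + x\right)\right) - 18 = -18 - 200 x + L \left(-94 + x\right)$)
$\left(-28691 + s{\left(-152,-10 \right)}\right) \left(-8847 + 32270\right) = \left(-28691 - -17790\right) \left(-8847 + 32270\right) = \left(-28691 + \left(-18 + 2000 + 14288 + 1520\right)\right) 23423 = \left(-28691 + 17790\right) 23423 = \left(-10901\right) 23423 = -255334123$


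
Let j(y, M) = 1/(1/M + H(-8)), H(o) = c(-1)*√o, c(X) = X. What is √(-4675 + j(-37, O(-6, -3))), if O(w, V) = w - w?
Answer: 5*I*√187 ≈ 68.374*I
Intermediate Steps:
O(w, V) = 0
H(o) = -√o
j(y, M) = 1/(1/M - 2*I*√2) (j(y, M) = 1/(1/M - √(-8)) = 1/(1/M - 2*I*√2))
√(-4675 + j(-37, O(-6, -3))) = √(-4675 + 0/(1 - 2*I*0*√2)) = √(-4675 + 0/(1 + 0)) = √(-4675 + 0/1) = √(-4675 + 0*1) = √(-4675 + 0) = √(-4675) = 5*I*√187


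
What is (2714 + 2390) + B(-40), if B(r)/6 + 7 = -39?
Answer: 4828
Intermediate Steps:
B(r) = -276 (B(r) = -42 + 6*(-39) = -42 - 234 = -276)
(2714 + 2390) + B(-40) = (2714 + 2390) - 276 = 5104 - 276 = 4828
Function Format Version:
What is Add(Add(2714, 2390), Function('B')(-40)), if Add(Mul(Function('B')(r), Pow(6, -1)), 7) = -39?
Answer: 4828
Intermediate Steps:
Function('B')(r) = -276 (Function('B')(r) = Add(-42, Mul(6, -39)) = Add(-42, -234) = -276)
Add(Add(2714, 2390), Function('B')(-40)) = Add(Add(2714, 2390), -276) = Add(5104, -276) = 4828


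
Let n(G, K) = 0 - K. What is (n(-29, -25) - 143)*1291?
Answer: -152338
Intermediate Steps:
n(G, K) = -K
(n(-29, -25) - 143)*1291 = (-1*(-25) - 143)*1291 = (25 - 143)*1291 = -118*1291 = -152338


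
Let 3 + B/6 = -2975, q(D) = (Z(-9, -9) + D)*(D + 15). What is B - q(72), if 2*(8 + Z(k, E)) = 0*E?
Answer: -23436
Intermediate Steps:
Z(k, E) = -8 (Z(k, E) = -8 + (0*E)/2 = -8 + (1/2)*0 = -8 + 0 = -8)
q(D) = (-8 + D)*(15 + D) (q(D) = (-8 + D)*(D + 15) = (-8 + D)*(15 + D))
B = -17868 (B = -18 + 6*(-2975) = -18 - 17850 = -17868)
B - q(72) = -17868 - (-120 + 72**2 + 7*72) = -17868 - (-120 + 5184 + 504) = -17868 - 1*5568 = -17868 - 5568 = -23436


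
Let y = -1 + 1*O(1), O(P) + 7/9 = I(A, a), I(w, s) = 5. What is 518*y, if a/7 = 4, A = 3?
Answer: 15022/9 ≈ 1669.1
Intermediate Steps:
a = 28 (a = 7*4 = 28)
O(P) = 38/9 (O(P) = -7/9 + 5 = 38/9)
y = 29/9 (y = -1 + 1*(38/9) = -1 + 38/9 = 29/9 ≈ 3.2222)
518*y = 518*(29/9) = 15022/9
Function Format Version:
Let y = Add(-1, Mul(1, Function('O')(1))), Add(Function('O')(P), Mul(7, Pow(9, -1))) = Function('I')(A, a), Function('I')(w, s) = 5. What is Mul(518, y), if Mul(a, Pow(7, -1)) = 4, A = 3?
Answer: Rational(15022, 9) ≈ 1669.1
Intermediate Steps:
a = 28 (a = Mul(7, 4) = 28)
Function('O')(P) = Rational(38, 9) (Function('O')(P) = Add(Rational(-7, 9), 5) = Rational(38, 9))
y = Rational(29, 9) (y = Add(-1, Mul(1, Rational(38, 9))) = Add(-1, Rational(38, 9)) = Rational(29, 9) ≈ 3.2222)
Mul(518, y) = Mul(518, Rational(29, 9)) = Rational(15022, 9)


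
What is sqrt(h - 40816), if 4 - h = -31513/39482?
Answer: I*sqrt(63617657362822)/39482 ≈ 202.02*I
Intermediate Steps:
h = 189441/39482 (h = 4 - (-31513)/39482 = 4 - 1*(-31513/39482) = 4 + 31513/39482 = 189441/39482 ≈ 4.7982)
sqrt(h - 40816) = sqrt(189441/39482 - 40816) = sqrt(-1611307871/39482) = I*sqrt(63617657362822)/39482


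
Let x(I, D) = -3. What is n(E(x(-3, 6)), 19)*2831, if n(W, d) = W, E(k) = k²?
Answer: 25479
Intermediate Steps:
n(E(x(-3, 6)), 19)*2831 = (-3)²*2831 = 9*2831 = 25479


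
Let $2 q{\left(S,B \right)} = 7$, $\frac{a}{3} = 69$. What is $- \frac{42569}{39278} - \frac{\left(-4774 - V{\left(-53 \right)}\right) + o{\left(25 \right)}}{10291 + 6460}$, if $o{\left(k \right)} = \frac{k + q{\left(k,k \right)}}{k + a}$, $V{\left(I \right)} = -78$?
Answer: $- \frac{122641848215}{152643420496} \approx -0.80345$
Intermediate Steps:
$a = 207$ ($a = 3 \cdot 69 = 207$)
$q{\left(S,B \right)} = \frac{7}{2}$ ($q{\left(S,B \right)} = \frac{1}{2} \cdot 7 = \frac{7}{2}$)
$o{\left(k \right)} = \frac{\frac{7}{2} + k}{207 + k}$ ($o{\left(k \right)} = \frac{k + \frac{7}{2}}{k + 207} = \frac{\frac{7}{2} + k}{207 + k}$)
$- \frac{42569}{39278} - \frac{\left(-4774 - V{\left(-53 \right)}\right) + o{\left(25 \right)}}{10291 + 6460} = - \frac{42569}{39278} - \frac{\left(-4774 - -78\right) + \frac{\frac{7}{2} + 25}{207 + 25}}{10291 + 6460} = \left(-42569\right) \frac{1}{39278} - \frac{\left(-4774 + 78\right) + \frac{1}{232} \cdot \frac{57}{2}}{16751} = - \frac{42569}{39278} - \left(-4696 + \frac{1}{232} \cdot \frac{57}{2}\right) \frac{1}{16751} = - \frac{42569}{39278} - \left(-4696 + \frac{57}{464}\right) \frac{1}{16751} = - \frac{42569}{39278} - \left(- \frac{2178887}{464}\right) \frac{1}{16751} = - \frac{42569}{39278} - - \frac{2178887}{7772464} = - \frac{42569}{39278} + \frac{2178887}{7772464} = - \frac{122641848215}{152643420496}$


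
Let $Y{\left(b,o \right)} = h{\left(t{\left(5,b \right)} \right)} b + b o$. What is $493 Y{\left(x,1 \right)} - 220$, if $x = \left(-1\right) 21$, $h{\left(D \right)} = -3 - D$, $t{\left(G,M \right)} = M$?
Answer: $-196927$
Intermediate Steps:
$x = -21$
$Y{\left(b,o \right)} = b o + b \left(-3 - b\right)$ ($Y{\left(b,o \right)} = \left(-3 - b\right) b + b o = b \left(-3 - b\right) + b o = b o + b \left(-3 - b\right)$)
$493 Y{\left(x,1 \right)} - 220 = 493 \left(- 21 \left(-3 + 1 - -21\right)\right) - 220 = 493 \left(- 21 \left(-3 + 1 + 21\right)\right) - 220 = 493 \left(\left(-21\right) 19\right) - 220 = 493 \left(-399\right) - 220 = -196707 - 220 = -196927$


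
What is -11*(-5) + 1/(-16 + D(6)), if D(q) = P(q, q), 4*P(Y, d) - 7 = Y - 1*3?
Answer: 1483/27 ≈ 54.926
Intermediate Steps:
P(Y, d) = 1 + Y/4 (P(Y, d) = 7/4 + (Y - 1*3)/4 = 7/4 + (Y - 3)/4 = 7/4 + (-3 + Y)/4 = 7/4 + (-¾ + Y/4) = 1 + Y/4)
D(q) = 1 + q/4
-11*(-5) + 1/(-16 + D(6)) = -11*(-5) + 1/(-16 + (1 + (¼)*6)) = 55 + 1/(-16 + (1 + 3/2)) = 55 + 1/(-16 + 5/2) = 55 + 1/(-27/2) = 55 - 2/27 = 1483/27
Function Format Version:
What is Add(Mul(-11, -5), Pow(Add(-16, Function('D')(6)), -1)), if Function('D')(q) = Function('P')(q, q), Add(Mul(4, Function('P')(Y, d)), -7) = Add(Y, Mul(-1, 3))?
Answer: Rational(1483, 27) ≈ 54.926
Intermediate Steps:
Function('P')(Y, d) = Add(1, Mul(Rational(1, 4), Y)) (Function('P')(Y, d) = Add(Rational(7, 4), Mul(Rational(1, 4), Add(Y, Mul(-1, 3)))) = Add(Rational(7, 4), Mul(Rational(1, 4), Add(Y, -3))) = Add(Rational(7, 4), Mul(Rational(1, 4), Add(-3, Y))) = Add(Rational(7, 4), Add(Rational(-3, 4), Mul(Rational(1, 4), Y))) = Add(1, Mul(Rational(1, 4), Y)))
Function('D')(q) = Add(1, Mul(Rational(1, 4), q))
Add(Mul(-11, -5), Pow(Add(-16, Function('D')(6)), -1)) = Add(Mul(-11, -5), Pow(Add(-16, Add(1, Mul(Rational(1, 4), 6))), -1)) = Add(55, Pow(Add(-16, Add(1, Rational(3, 2))), -1)) = Add(55, Pow(Add(-16, Rational(5, 2)), -1)) = Add(55, Pow(Rational(-27, 2), -1)) = Add(55, Rational(-2, 27)) = Rational(1483, 27)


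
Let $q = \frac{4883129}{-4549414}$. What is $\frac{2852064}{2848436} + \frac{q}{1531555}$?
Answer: $\frac{4968062247527041259}{4961746041119945930} \approx 1.0013$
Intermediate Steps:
$q = - \frac{4883129}{4549414}$ ($q = 4883129 \left(- \frac{1}{4549414}\right) = - \frac{4883129}{4549414} \approx -1.0734$)
$\frac{2852064}{2848436} + \frac{q}{1531555} = \frac{2852064}{2848436} - \frac{4883129}{4549414 \cdot 1531555} = 2852064 \cdot \frac{1}{2848436} - \frac{4883129}{6967677758770} = \frac{713016}{712109} - \frac{4883129}{6967677758770} = \frac{4968062247527041259}{4961746041119945930}$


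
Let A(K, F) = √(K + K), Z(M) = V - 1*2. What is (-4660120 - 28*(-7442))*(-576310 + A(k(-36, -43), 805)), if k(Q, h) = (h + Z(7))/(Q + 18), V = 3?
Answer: 2565584584640 - 4451744*√42/3 ≈ 2.5656e+12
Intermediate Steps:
Z(M) = 1 (Z(M) = 3 - 1*2 = 3 - 2 = 1)
k(Q, h) = (1 + h)/(18 + Q) (k(Q, h) = (h + 1)/(Q + 18) = (1 + h)/(18 + Q))
A(K, F) = √2*√K (A(K, F) = √(2*K) = √2*√K)
(-4660120 - 28*(-7442))*(-576310 + A(k(-36, -43), 805)) = (-4660120 - 28*(-7442))*(-576310 + √2*√((1 - 43)/(18 - 36))) = (-4660120 + 208376)*(-576310 + √2*√(-42/(-18))) = -4451744*(-576310 + √2*√(-1/18*(-42))) = -4451744*(-576310 + √2*√(7/3)) = -4451744*(-576310 + √2*(√21/3)) = -4451744*(-576310 + √42/3) = 2565584584640 - 4451744*√42/3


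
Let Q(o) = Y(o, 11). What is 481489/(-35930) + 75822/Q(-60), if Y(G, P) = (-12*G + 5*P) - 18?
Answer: 2359797287/27199010 ≈ 86.760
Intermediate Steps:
Y(G, P) = -18 - 12*G + 5*P
Q(o) = 37 - 12*o (Q(o) = -18 - 12*o + 5*11 = -18 - 12*o + 55 = 37 - 12*o)
481489/(-35930) + 75822/Q(-60) = 481489/(-35930) + 75822/(37 - 12*(-60)) = 481489*(-1/35930) + 75822/(37 + 720) = -481489/35930 + 75822/757 = 2359797287/27199010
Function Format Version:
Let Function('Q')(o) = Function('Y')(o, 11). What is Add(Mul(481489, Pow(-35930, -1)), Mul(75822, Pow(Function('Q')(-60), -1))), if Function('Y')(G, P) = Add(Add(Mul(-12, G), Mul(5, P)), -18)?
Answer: Rational(2359797287, 27199010) ≈ 86.760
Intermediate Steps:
Function('Y')(G, P) = Add(-18, Mul(-12, G), Mul(5, P))
Function('Q')(o) = Add(37, Mul(-12, o)) (Function('Q')(o) = Add(-18, Mul(-12, o), Mul(5, 11)) = Add(-18, Mul(-12, o), 55) = Add(37, Mul(-12, o)))
Add(Mul(481489, Pow(-35930, -1)), Mul(75822, Pow(Function('Q')(-60), -1))) = Add(Mul(481489, Pow(-35930, -1)), Mul(75822, Pow(Add(37, Mul(-12, -60)), -1))) = Add(Mul(481489, Rational(-1, 35930)), Mul(75822, Pow(Add(37, 720), -1))) = Add(Rational(-481489, 35930), Mul(75822, Pow(757, -1))) = Add(Rational(-481489, 35930), Mul(75822, Rational(1, 757))) = Add(Rational(-481489, 35930), Rational(75822, 757)) = Rational(2359797287, 27199010)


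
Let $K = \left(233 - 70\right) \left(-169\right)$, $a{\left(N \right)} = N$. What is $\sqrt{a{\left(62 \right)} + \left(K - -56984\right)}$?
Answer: $\sqrt{29499} \approx 171.75$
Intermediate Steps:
$K = -27547$ ($K = 163 \left(-169\right) = -27547$)
$\sqrt{a{\left(62 \right)} + \left(K - -56984\right)} = \sqrt{62 - -29437} = \sqrt{62 + \left(-27547 + 56984\right)} = \sqrt{62 + 29437} = \sqrt{29499}$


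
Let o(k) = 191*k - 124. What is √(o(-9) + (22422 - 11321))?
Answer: √9258 ≈ 96.219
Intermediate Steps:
o(k) = -124 + 191*k
√(o(-9) + (22422 - 11321)) = √((-124 + 191*(-9)) + (22422 - 11321)) = √((-124 - 1719) + 11101) = √(-1843 + 11101) = √9258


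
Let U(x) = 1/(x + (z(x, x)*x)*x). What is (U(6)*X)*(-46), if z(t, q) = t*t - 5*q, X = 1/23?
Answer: -1/111 ≈ -0.0090090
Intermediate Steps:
X = 1/23 ≈ 0.043478
z(t, q) = t² - 5*q
U(x) = 1/(x + x²*(x² - 5*x)) (U(x) = 1/(x + ((x² - 5*x)*x)*x) = 1/(x + (x*(x² - 5*x))*x) = 1/(x + x²*(x² - 5*x)))
(U(6)*X)*(-46) = ((1/(6*(1 + 6²*(-5 + 6))))*(1/23))*(-46) = ((1/(6*(1 + 36*1)))*(1/23))*(-46) = ((1/(6*(1 + 36)))*(1/23))*(-46) = (((⅙)/37)*(1/23))*(-46) = (((⅙)*(1/37))*(1/23))*(-46) = ((1/222)*(1/23))*(-46) = (1/5106)*(-46) = -1/111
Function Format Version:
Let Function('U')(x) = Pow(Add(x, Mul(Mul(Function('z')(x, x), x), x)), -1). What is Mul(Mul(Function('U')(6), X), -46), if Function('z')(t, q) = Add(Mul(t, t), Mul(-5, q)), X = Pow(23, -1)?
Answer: Rational(-1, 111) ≈ -0.0090090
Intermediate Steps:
X = Rational(1, 23) ≈ 0.043478
Function('z')(t, q) = Add(Pow(t, 2), Mul(-5, q))
Function('U')(x) = Pow(Add(x, Mul(Pow(x, 2), Add(Pow(x, 2), Mul(-5, x)))), -1) (Function('U')(x) = Pow(Add(x, Mul(Mul(Add(Pow(x, 2), Mul(-5, x)), x), x)), -1) = Pow(Add(x, Mul(Mul(x, Add(Pow(x, 2), Mul(-5, x))), x)), -1) = Pow(Add(x, Mul(Pow(x, 2), Add(Pow(x, 2), Mul(-5, x)))), -1))
Mul(Mul(Function('U')(6), X), -46) = Mul(Mul(Mul(Pow(6, -1), Pow(Add(1, Mul(Pow(6, 2), Add(-5, 6))), -1)), Rational(1, 23)), -46) = Mul(Mul(Mul(Rational(1, 6), Pow(Add(1, Mul(36, 1)), -1)), Rational(1, 23)), -46) = Mul(Mul(Mul(Rational(1, 6), Pow(Add(1, 36), -1)), Rational(1, 23)), -46) = Mul(Mul(Mul(Rational(1, 6), Pow(37, -1)), Rational(1, 23)), -46) = Mul(Mul(Mul(Rational(1, 6), Rational(1, 37)), Rational(1, 23)), -46) = Mul(Mul(Rational(1, 222), Rational(1, 23)), -46) = Mul(Rational(1, 5106), -46) = Rational(-1, 111)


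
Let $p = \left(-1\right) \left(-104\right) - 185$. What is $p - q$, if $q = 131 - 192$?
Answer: $-20$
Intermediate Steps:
$q = -61$ ($q = 131 - 192 = -61$)
$p = -81$ ($p = 104 - 185 = -81$)
$p - q = -81 - -61 = -81 + 61 = -20$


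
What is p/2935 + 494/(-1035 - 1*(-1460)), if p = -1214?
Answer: 186788/249475 ≈ 0.74872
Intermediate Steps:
p/2935 + 494/(-1035 - 1*(-1460)) = -1214/2935 + 494/(-1035 - 1*(-1460)) = -1214*1/2935 + 494/(-1035 + 1460) = -1214/2935 + 494/425 = 186788/249475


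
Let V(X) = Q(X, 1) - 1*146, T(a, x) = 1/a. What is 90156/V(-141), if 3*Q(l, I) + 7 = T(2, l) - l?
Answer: -540936/607 ≈ -891.16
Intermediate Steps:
Q(l, I) = -13/6 - l/3 (Q(l, I) = -7/3 + (1/2 - l)/3 = -7/3 + (½ - l)/3 = -7/3 + (⅙ - l/3) = -13/6 - l/3)
V(X) = -889/6 - X/3 (V(X) = (-13/6 - X/3) - 1*146 = (-13/6 - X/3) - 146 = -889/6 - X/3)
90156/V(-141) = 90156/(-889/6 - ⅓*(-141)) = 90156/(-889/6 + 47) = 90156/(-607/6) = 90156*(-6/607) = -540936/607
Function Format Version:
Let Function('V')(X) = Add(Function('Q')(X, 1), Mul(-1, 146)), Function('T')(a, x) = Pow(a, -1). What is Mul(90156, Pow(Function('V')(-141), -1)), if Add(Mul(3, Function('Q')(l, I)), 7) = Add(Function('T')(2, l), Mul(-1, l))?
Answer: Rational(-540936, 607) ≈ -891.16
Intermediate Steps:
Function('Q')(l, I) = Add(Rational(-13, 6), Mul(Rational(-1, 3), l)) (Function('Q')(l, I) = Add(Rational(-7, 3), Mul(Rational(1, 3), Add(Pow(2, -1), Mul(-1, l)))) = Add(Rational(-7, 3), Mul(Rational(1, 3), Add(Rational(1, 2), Mul(-1, l)))) = Add(Rational(-7, 3), Add(Rational(1, 6), Mul(Rational(-1, 3), l))) = Add(Rational(-13, 6), Mul(Rational(-1, 3), l)))
Function('V')(X) = Add(Rational(-889, 6), Mul(Rational(-1, 3), X)) (Function('V')(X) = Add(Add(Rational(-13, 6), Mul(Rational(-1, 3), X)), Mul(-1, 146)) = Add(Add(Rational(-13, 6), Mul(Rational(-1, 3), X)), -146) = Add(Rational(-889, 6), Mul(Rational(-1, 3), X)))
Mul(90156, Pow(Function('V')(-141), -1)) = Mul(90156, Pow(Add(Rational(-889, 6), Mul(Rational(-1, 3), -141)), -1)) = Mul(90156, Pow(Add(Rational(-889, 6), 47), -1)) = Mul(90156, Pow(Rational(-607, 6), -1)) = Mul(90156, Rational(-6, 607)) = Rational(-540936, 607)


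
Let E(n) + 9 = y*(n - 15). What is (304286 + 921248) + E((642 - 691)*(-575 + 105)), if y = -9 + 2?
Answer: 1064420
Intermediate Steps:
y = -7
E(n) = 96 - 7*n (E(n) = -9 - 7*(n - 15) = -9 - 7*(-15 + n) = -9 + (105 - 7*n) = 96 - 7*n)
(304286 + 921248) + E((642 - 691)*(-575 + 105)) = (304286 + 921248) + (96 - 7*(642 - 691)*(-575 + 105)) = 1225534 + (96 - (-343)*(-470)) = 1225534 + (96 - 7*23030) = 1225534 + (96 - 161210) = 1225534 - 161114 = 1064420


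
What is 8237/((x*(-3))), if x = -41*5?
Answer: 8237/615 ≈ 13.393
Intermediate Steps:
x = -205
8237/((x*(-3))) = 8237/((-205*(-3))) = 8237/615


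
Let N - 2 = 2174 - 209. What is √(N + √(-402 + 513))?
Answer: √(1967 + √111) ≈ 44.469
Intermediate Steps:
N = 1967 (N = 2 + (2174 - 209) = 2 + 1965 = 1967)
√(N + √(-402 + 513)) = √(1967 + √(-402 + 513)) = √(1967 + √111)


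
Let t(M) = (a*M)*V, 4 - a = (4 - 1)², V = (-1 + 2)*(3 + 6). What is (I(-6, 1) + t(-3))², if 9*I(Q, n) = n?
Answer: 1478656/81 ≈ 18255.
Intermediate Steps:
I(Q, n) = n/9
V = 9 (V = 1*9 = 9)
a = -5 (a = 4 - (4 - 1)² = 4 - 1*3² = 4 - 1*9 = 4 - 9 = -5)
t(M) = -45*M (t(M) = -5*M*9 = -45*M)
(I(-6, 1) + t(-3))² = ((⅑)*1 - 45*(-3))² = (⅑ + 135)² = (1216/9)² = 1478656/81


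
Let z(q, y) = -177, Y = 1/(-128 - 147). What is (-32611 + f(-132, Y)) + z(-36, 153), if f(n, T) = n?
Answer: -32920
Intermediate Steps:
Y = -1/275 (Y = 1/(-275) = -1/275 ≈ -0.0036364)
(-32611 + f(-132, Y)) + z(-36, 153) = (-32611 - 132) - 177 = -32743 - 177 = -32920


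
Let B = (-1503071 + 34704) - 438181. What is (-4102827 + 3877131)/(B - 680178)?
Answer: 37616/431121 ≈ 0.087252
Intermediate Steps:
B = -1906548 (B = -1468367 - 438181 = -1906548)
(-4102827 + 3877131)/(B - 680178) = (-4102827 + 3877131)/(-1906548 - 680178) = -225696/(-2586726) = -225696*(-1/2586726) = 37616/431121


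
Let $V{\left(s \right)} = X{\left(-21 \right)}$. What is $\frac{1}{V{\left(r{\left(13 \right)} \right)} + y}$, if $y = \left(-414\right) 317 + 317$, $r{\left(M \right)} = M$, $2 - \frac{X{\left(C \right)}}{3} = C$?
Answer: $- \frac{1}{130852} \approx -7.6422 \cdot 10^{-6}$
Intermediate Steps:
$X{\left(C \right)} = 6 - 3 C$
$V{\left(s \right)} = 69$ ($V{\left(s \right)} = 6 - -63 = 6 + 63 = 69$)
$y = -130921$ ($y = -131238 + 317 = -130921$)
$\frac{1}{V{\left(r{\left(13 \right)} \right)} + y} = \frac{1}{69 - 130921} = \frac{1}{-130852} = - \frac{1}{130852}$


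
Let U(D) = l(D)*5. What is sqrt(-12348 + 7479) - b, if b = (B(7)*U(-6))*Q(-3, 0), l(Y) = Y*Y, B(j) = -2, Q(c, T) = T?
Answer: 3*I*sqrt(541) ≈ 69.778*I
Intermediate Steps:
l(Y) = Y**2
U(D) = 5*D**2 (U(D) = D**2*5 = 5*D**2)
b = 0 (b = -10*(-6)**2*0 = -10*36*0 = -2*180*0 = -360*0 = 0)
sqrt(-12348 + 7479) - b = sqrt(-12348 + 7479) - 1*0 = sqrt(-4869) + 0 = 3*I*sqrt(541) + 0 = 3*I*sqrt(541)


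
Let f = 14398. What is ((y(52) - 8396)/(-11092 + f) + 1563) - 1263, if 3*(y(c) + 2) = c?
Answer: 1475129/4959 ≈ 297.46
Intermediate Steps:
y(c) = -2 + c/3
((y(52) - 8396)/(-11092 + f) + 1563) - 1263 = (((-2 + (⅓)*52) - 8396)/(-11092 + 14398) + 1563) - 1263 = (((-2 + 52/3) - 8396)/3306 + 1563) - 1263 = ((46/3 - 8396)*(1/3306) + 1563) - 1263 = (-25142/3*1/3306 + 1563) - 1263 = (-12571/4959 + 1563) - 1263 = 7738346/4959 - 1263 = 1475129/4959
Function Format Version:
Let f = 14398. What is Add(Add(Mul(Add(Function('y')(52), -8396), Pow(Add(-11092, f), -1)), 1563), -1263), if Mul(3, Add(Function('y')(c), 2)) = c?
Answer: Rational(1475129, 4959) ≈ 297.46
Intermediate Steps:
Function('y')(c) = Add(-2, Mul(Rational(1, 3), c))
Add(Add(Mul(Add(Function('y')(52), -8396), Pow(Add(-11092, f), -1)), 1563), -1263) = Add(Add(Mul(Add(Add(-2, Mul(Rational(1, 3), 52)), -8396), Pow(Add(-11092, 14398), -1)), 1563), -1263) = Add(Add(Mul(Add(Add(-2, Rational(52, 3)), -8396), Pow(3306, -1)), 1563), -1263) = Add(Add(Mul(Add(Rational(46, 3), -8396), Rational(1, 3306)), 1563), -1263) = Add(Add(Mul(Rational(-25142, 3), Rational(1, 3306)), 1563), -1263) = Add(Add(Rational(-12571, 4959), 1563), -1263) = Add(Rational(7738346, 4959), -1263) = Rational(1475129, 4959)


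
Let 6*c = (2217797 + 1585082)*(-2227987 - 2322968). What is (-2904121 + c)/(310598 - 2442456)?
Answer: 5768916208057/4263716 ≈ 1.3530e+6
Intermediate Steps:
c = -5768910399815/2 (c = ((2217797 + 1585082)*(-2227987 - 2322968))/6 = (3802879*(-4550955))/6 = (⅙)*(-17306731199445) = -5768910399815/2 ≈ -2.8845e+12)
(-2904121 + c)/(310598 - 2442456) = (-2904121 - 5768910399815/2)/(310598 - 2442456) = -5768916208057/2/(-2131858) = -5768916208057/2*(-1/2131858) = 5768916208057/4263716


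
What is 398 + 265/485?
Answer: 38659/97 ≈ 398.55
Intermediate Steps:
398 + 265/485 = 398 + 265*(1/485) = 398 + 53/97 = 38659/97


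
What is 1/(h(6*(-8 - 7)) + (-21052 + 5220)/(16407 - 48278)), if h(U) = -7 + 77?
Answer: 31871/2246802 ≈ 0.014185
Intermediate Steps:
h(U) = 70
1/(h(6*(-8 - 7)) + (-21052 + 5220)/(16407 - 48278)) = 1/(70 + (-21052 + 5220)/(16407 - 48278)) = 1/(70 - 15832/(-31871)) = 1/(70 - 15832*(-1/31871)) = 1/(70 + 15832/31871) = 1/(2246802/31871) = 31871/2246802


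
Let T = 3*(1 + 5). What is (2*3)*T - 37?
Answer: 71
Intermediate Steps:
T = 18 (T = 3*6 = 18)
(2*3)*T - 37 = (2*3)*18 - 37 = 6*18 - 37 = 108 - 37 = 71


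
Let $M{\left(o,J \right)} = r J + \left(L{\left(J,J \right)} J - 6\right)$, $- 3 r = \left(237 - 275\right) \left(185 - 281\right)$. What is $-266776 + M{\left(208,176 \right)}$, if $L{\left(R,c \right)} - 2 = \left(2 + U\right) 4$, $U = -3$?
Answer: $-481150$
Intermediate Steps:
$L{\left(R,c \right)} = -2$ ($L{\left(R,c \right)} = 2 + \left(2 - 3\right) 4 = 2 - 4 = -2$)
$r = -1216$ ($r = - \frac{\left(237 - 275\right) \left(185 - 281\right)}{3} = - \frac{\left(-38\right) \left(-96\right)}{3} = \left(- \frac{1}{3}\right) 3648 = -1216$)
$M{\left(o,J \right)} = -6 - 1218 J$ ($M{\left(o,J \right)} = - 1216 J - \left(6 + 2 J\right) = -6 - 1218 J$)
$-266776 + M{\left(208,176 \right)} = -266776 - 214374 = -481150$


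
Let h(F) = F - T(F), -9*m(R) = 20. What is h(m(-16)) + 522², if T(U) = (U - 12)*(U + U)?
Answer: 22065904/81 ≈ 2.7242e+5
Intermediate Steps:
T(U) = 2*U*(-12 + U) (T(U) = (-12 + U)*(2*U) = 2*U*(-12 + U))
m(R) = -20/9 (m(R) = -⅑*20 = -20/9)
h(F) = F - 2*F*(-12 + F)
h(m(-16)) + 522² = -20*(25 - 2*(-20/9))/9 + 522² = -20*(25 + 40/9)/9 + 272484 = -20/9*265/9 + 272484 = -5300/81 + 272484 = 22065904/81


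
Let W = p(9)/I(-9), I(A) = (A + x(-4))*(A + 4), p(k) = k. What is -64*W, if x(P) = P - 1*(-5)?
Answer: -72/5 ≈ -14.400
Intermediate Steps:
x(P) = 5 + P (x(P) = P + 5 = 5 + P)
I(A) = (1 + A)*(4 + A) (I(A) = (A + (5 - 4))*(A + 4) = (A + 1)*(4 + A) = (1 + A)*(4 + A))
W = 9/40 (W = 9/(4 + (-9)**2 + 5*(-9)) = 9/(4 + 81 - 45) = 9/40 ≈ 0.22500)
-64*W = -64*9/40 = -72/5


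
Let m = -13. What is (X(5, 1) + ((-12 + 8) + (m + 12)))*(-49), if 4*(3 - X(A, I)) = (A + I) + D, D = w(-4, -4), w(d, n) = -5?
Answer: 441/4 ≈ 110.25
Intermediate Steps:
D = -5
X(A, I) = 17/4 - A/4 - I/4 (X(A, I) = 3 - ((A + I) - 5)/4 = 3 - (-5 + A + I)/4 = 3 + (5/4 - A/4 - I/4) = 17/4 - A/4 - I/4)
(X(5, 1) + ((-12 + 8) + (m + 12)))*(-49) = ((17/4 - ¼*5 - ¼*1) + ((-12 + 8) + (-13 + 12)))*(-49) = ((17/4 - 5/4 - ¼) + (-4 - 1))*(-49) = (11/4 - 5)*(-49) = -9/4*(-49) = 441/4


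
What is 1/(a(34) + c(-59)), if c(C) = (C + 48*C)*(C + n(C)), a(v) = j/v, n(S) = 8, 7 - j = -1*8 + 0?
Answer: 34/5013009 ≈ 6.7824e-6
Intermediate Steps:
j = 15 (j = 7 - (-1*8 + 0) = 7 - (-8 + 0) = 7 - 1*(-8) = 7 + 8 = 15)
a(v) = 15/v
c(C) = 49*C*(8 + C) (c(C) = (C + 48*C)*(C + 8) = (49*C)*(8 + C) = 49*C*(8 + C))
1/(a(34) + c(-59)) = 1/(15/34 + 49*(-59)*(8 - 59)) = 1/(15*(1/34) + 49*(-59)*(-51)) = 1/(15/34 + 147441) = 1/(5013009/34) = 34/5013009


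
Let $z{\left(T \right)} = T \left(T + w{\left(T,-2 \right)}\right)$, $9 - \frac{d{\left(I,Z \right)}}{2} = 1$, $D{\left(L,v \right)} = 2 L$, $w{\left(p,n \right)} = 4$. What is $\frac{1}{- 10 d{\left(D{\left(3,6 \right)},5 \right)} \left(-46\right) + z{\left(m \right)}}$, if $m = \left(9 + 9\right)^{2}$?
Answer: $\frac{1}{113632} \approx 8.8003 \cdot 10^{-6}$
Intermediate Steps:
$d{\left(I,Z \right)} = 16$ ($d{\left(I,Z \right)} = 18 - 2 = 16$)
$m = 324$ ($m = 18^{2} = 324$)
$z{\left(T \right)} = T \left(4 + T\right)$ ($z{\left(T \right)} = T \left(T + 4\right) = T \left(4 + T\right)$)
$\frac{1}{- 10 d{\left(D{\left(3,6 \right)},5 \right)} \left(-46\right) + z{\left(m \right)}} = \frac{1}{\left(-10\right) 16 \left(-46\right) + 324 \left(4 + 324\right)} = \frac{1}{\left(-160\right) \left(-46\right) + 324 \cdot 328} = \frac{1}{7360 + 106272} = \frac{1}{113632}$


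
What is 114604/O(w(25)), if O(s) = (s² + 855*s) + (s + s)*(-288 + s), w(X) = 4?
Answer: 28651/291 ≈ 98.457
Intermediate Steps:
O(s) = s² + 855*s + 2*s*(-288 + s) (O(s) = (s² + 855*s) + (2*s)*(-288 + s) = (s² + 855*s) + 2*s*(-288 + s) = s² + 855*s + 2*s*(-288 + s))
114604/O(w(25)) = 114604/((3*4*(93 + 4))) = 114604/((3*4*97)) = 114604/1164 = 114604*(1/1164) = 28651/291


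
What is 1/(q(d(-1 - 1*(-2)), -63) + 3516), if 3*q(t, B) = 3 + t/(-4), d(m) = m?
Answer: 12/42203 ≈ 0.00028434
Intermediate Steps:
q(t, B) = 1 - t/12 (q(t, B) = (3 + t/(-4))/3 = (3 - t/4)/3 = 1 - t/12)
1/(q(d(-1 - 1*(-2)), -63) + 3516) = 1/((1 - (-1 - 1*(-2))/12) + 3516) = 1/((1 - (-1 + 2)/12) + 3516) = 1/((1 - 1/12*1) + 3516) = 1/((1 - 1/12) + 3516) = 1/(11/12 + 3516) = 1/(42203/12) = 12/42203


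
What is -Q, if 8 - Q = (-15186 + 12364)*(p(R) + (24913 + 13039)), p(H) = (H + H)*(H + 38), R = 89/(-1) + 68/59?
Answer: -458849659244/3481 ≈ -1.3182e+8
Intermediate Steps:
R = -5183/59 (R = 89*(-1) + 68*(1/59) = -89 + 68/59 = -5183/59 ≈ -87.847)
p(H) = 2*H*(38 + H) (p(H) = (2*H)*(38 + H) = 2*H*(38 + H))
Q = 458849659244/3481 (Q = 8 - (-15186 + 12364)*(2*(-5183/59)*(38 - 5183/59) + (24913 + 13039)) = 8 - (-2822)*(2*(-5183/59)*(-2941/59) + 37952) = 8 - (-2822)*(30486406/3481 + 37952) = 8 - (-2822)*162597318/3481 = 8 - 1*(-458849631396/3481) = 8 + 458849631396/3481 = 458849659244/3481 ≈ 1.3182e+8)
-Q = -1*458849659244/3481 = -458849659244/3481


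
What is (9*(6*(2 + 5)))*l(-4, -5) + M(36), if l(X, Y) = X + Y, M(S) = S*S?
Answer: -2106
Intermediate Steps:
M(S) = S²
(9*(6*(2 + 5)))*l(-4, -5) + M(36) = (9*(6*(2 + 5)))*(-4 - 5) + 36² = (9*(6*7))*(-9) + 1296 = (9*42)*(-9) + 1296 = 378*(-9) + 1296 = -3402 + 1296 = -2106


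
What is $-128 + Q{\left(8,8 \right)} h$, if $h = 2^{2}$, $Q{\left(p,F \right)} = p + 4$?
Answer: $-80$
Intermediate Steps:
$Q{\left(p,F \right)} = 4 + p$
$h = 4$
$-128 + Q{\left(8,8 \right)} h = -128 + \left(4 + 8\right) 4 = -128 + 12 \cdot 4 = -128 + 48 = -80$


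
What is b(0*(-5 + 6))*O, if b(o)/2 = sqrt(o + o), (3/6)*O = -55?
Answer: 0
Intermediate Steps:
O = -110 (O = 2*(-55) = -110)
b(o) = 2*sqrt(2)*sqrt(o) (b(o) = 2*sqrt(o + o) = 2*sqrt(2*o) = 2*(sqrt(2)*sqrt(o)) = 2*sqrt(2)*sqrt(o))
b(0*(-5 + 6))*O = (2*sqrt(2)*sqrt(0*(-5 + 6)))*(-110) = (2*sqrt(2)*sqrt(0*1))*(-110) = (2*sqrt(2)*sqrt(0))*(-110) = (2*sqrt(2)*0)*(-110) = 0*(-110) = 0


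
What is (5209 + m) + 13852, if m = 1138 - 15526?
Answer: 4673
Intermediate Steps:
m = -14388
(5209 + m) + 13852 = (5209 - 14388) + 13852 = -9179 + 13852 = 4673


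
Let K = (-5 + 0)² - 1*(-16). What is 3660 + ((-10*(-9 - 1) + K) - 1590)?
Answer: 2211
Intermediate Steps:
K = 41 (K = (-5)² + 16 = 25 + 16 = 41)
3660 + ((-10*(-9 - 1) + K) - 1590) = 3660 + ((-10*(-9 - 1) + 41) - 1590) = 3660 + ((-10*(-10) + 41) - 1590) = 3660 + ((100 + 41) - 1590) = 3660 + (141 - 1590) = 3660 - 1449 = 2211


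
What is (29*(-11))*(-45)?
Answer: 14355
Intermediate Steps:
(29*(-11))*(-45) = -319*(-45) = 14355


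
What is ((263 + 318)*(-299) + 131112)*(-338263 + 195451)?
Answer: 6084790884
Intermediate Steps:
((263 + 318)*(-299) + 131112)*(-338263 + 195451) = (581*(-299) + 131112)*(-142812) = (-173719 + 131112)*(-142812) = -42607*(-142812) = 6084790884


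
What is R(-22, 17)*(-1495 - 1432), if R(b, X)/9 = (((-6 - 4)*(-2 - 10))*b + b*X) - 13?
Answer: 79740261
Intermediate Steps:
R(b, X) = -117 + 1080*b + 9*X*b (R(b, X) = 9*((((-6 - 4)*(-2 - 10))*b + b*X) - 13) = 9*(((-10*(-12))*b + X*b) - 13) = 9*((120*b + X*b) - 13) = 9*(-13 + 120*b + X*b) = -117 + 1080*b + 9*X*b)
R(-22, 17)*(-1495 - 1432) = (-117 + 1080*(-22) + 9*17*(-22))*(-1495 - 1432) = (-117 - 23760 - 3366)*(-2927) = -27243*(-2927) = 79740261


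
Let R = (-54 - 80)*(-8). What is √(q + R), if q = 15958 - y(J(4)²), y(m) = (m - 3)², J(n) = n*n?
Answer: I*√46979 ≈ 216.75*I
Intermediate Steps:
J(n) = n²
y(m) = (-3 + m)²
R = 1072 (R = -134*(-8) = 1072)
q = -48051 (q = 15958 - (-3 + (4²)²)² = 15958 - (-3 + 16²)² = 15958 - (-3 + 256)² = 15958 - 1*253² = 15958 - 1*64009 = 15958 - 64009 = -48051)
√(q + R) = √(-48051 + 1072) = √(-46979) = I*√46979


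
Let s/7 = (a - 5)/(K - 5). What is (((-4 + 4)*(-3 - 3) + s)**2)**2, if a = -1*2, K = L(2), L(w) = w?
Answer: 5764801/81 ≈ 71170.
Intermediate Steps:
K = 2
a = -2
s = 49/3 (s = 7*((-2 - 5)/(2 - 5)) = 7*(-7/(-3)) = 7*(-7*(-1/3)) = 7*(7/3) = 49/3 ≈ 16.333)
(((-4 + 4)*(-3 - 3) + s)**2)**2 = (((-4 + 4)*(-3 - 3) + 49/3)**2)**2 = ((0*(-6) + 49/3)**2)**2 = ((0 + 49/3)**2)**2 = ((49/3)**2)**2 = (2401/9)**2 = 5764801/81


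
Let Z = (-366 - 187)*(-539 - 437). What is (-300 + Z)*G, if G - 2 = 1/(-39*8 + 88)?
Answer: 60281079/56 ≈ 1.0764e+6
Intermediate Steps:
G = 447/224 (G = 2 + 1/(-39*8 + 88) = 2 + 1/(-312 + 88) = 2 + 1/(-224) = 2 - 1/224 = 447/224 ≈ 1.9955)
Z = 539728 (Z = -553*(-976) = 539728)
(-300 + Z)*G = (-300 + 539728)*(447/224) = 539428*(447/224) = 60281079/56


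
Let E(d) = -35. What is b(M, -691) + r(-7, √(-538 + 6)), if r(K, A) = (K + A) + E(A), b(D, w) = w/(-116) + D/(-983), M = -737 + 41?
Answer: -4029187/114028 + 2*I*√133 ≈ -35.335 + 23.065*I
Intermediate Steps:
M = -696
b(D, w) = -w/116 - D/983 (b(D, w) = w*(-1/116) + D*(-1/983) = -w/116 - D/983)
r(K, A) = -35 + A + K (r(K, A) = (K + A) - 35 = (A + K) - 35 = -35 + A + K)
b(M, -691) + r(-7, √(-538 + 6)) = (-1/116*(-691) - 1/983*(-696)) + (-35 + √(-538 + 6) - 7) = (691/116 + 696/983) + (-35 + √(-532) - 7) = 759989/114028 + (-35 + 2*I*√133 - 7) = 759989/114028 + (-42 + 2*I*√133) = -4029187/114028 + 2*I*√133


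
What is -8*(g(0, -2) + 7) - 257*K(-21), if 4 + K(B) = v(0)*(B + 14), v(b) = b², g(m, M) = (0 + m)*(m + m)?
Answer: 972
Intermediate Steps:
g(m, M) = 2*m² (g(m, M) = m*(2*m) = 2*m²)
K(B) = -4 (K(B) = -4 + 0²*(B + 14) = -4 + 0*(14 + B) = -4 + 0 = -4)
-8*(g(0, -2) + 7) - 257*K(-21) = -8*(2*0² + 7) - 257*(-4) = -8*(2*0 + 7) + 1028 = -8*(0 + 7) + 1028 = -8*7 + 1028 = -56 + 1028 = 972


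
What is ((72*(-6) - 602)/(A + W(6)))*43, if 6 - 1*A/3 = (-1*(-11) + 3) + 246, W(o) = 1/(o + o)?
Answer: 533544/9143 ≈ 58.355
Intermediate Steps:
W(o) = 1/(2*o)
A = -762 (A = 18 - 3*((-1*(-11) + 3) + 246) = 18 - 3*((11 + 3) + 246) = 18 - 3*(14 + 246) = 18 - 3*260 = 18 - 780 = -762)
((72*(-6) - 602)/(A + W(6)))*43 = ((72*(-6) - 602)/(-762 + (½)/6))*43 = ((-432 - 602)/(-762 + (½)*(⅙)))*43 = -1034/(-762 + 1/12)*43 = -1034/(-9143/12)*43 = -1034*(-12/9143)*43 = (12408/9143)*43 = 533544/9143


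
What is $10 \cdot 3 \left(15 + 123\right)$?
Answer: $4140$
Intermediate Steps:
$10 \cdot 3 \left(15 + 123\right) = 30 \cdot 138 = 4140$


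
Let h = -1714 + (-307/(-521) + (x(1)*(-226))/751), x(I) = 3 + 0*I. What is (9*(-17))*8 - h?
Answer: 191845471/391271 ≈ 490.31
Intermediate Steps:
x(I) = 3 (x(I) = 3 + 0 = 3)
h = -670761175/391271 (h = -1714 + (-307/(-521) + (3*(-226))/751) = -1714 + (-307*(-1/521) - 678*1/751) = -1714 + (307/521 - 678/751) = -1714 - 122681/391271 = -670761175/391271 ≈ -1714.3)
(9*(-17))*8 - h = (9*(-17))*8 - 1*(-670761175/391271) = -153*8 + 670761175/391271 = -1224 + 670761175/391271 = 191845471/391271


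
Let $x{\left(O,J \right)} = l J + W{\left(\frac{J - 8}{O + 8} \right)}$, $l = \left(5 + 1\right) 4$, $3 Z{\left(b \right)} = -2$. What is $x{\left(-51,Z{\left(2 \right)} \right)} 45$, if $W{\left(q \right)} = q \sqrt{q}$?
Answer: $-720 + \frac{130 \sqrt{3354}}{1849} \approx -715.93$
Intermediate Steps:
$Z{\left(b \right)} = - \frac{2}{3}$ ($Z{\left(b \right)} = \frac{1}{3} \left(-2\right) = - \frac{2}{3}$)
$W{\left(q \right)} = q^{\frac{3}{2}}$
$l = 24$ ($l = 6 \cdot 4 = 24$)
$x{\left(O,J \right)} = \left(\frac{-8 + J}{8 + O}\right)^{\frac{3}{2}} + 24 J$ ($x{\left(O,J \right)} = 24 J + \left(\frac{J - 8}{O + 8}\right)^{\frac{3}{2}} = 24 J + \left(\frac{-8 + J}{8 + O}\right)^{\frac{3}{2}} = \left(\frac{-8 + J}{8 + O}\right)^{\frac{3}{2}} + 24 J$)
$x{\left(-51,Z{\left(2 \right)} \right)} 45 = \left(\left(\frac{-8 - \frac{2}{3}}{8 - 51}\right)^{\frac{3}{2}} + 24 \left(- \frac{2}{3}\right)\right) 45 = \left(\left(\frac{1}{-43} \left(- \frac{26}{3}\right)\right)^{\frac{3}{2}} - 16\right) 45 = \left(\left(\left(- \frac{1}{43}\right) \left(- \frac{26}{3}\right)\right)^{\frac{3}{2}} - 16\right) 45 = \left(\left(\frac{26}{129}\right)^{\frac{3}{2}} - 16\right) 45 = \left(\frac{26 \sqrt{3354}}{16641} - 16\right) 45 = \left(-16 + \frac{26 \sqrt{3354}}{16641}\right) 45 = -720 + \frac{130 \sqrt{3354}}{1849}$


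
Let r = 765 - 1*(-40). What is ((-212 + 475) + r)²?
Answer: 1140624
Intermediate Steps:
r = 805 (r = 765 + 40 = 805)
((-212 + 475) + r)² = ((-212 + 475) + 805)² = (263 + 805)² = 1068² = 1140624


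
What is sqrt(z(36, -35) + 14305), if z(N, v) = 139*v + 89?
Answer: sqrt(9529) ≈ 97.617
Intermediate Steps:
z(N, v) = 89 + 139*v
sqrt(z(36, -35) + 14305) = sqrt((89 + 139*(-35)) + 14305) = sqrt((89 - 4865) + 14305) = sqrt(-4776 + 14305) = sqrt(9529)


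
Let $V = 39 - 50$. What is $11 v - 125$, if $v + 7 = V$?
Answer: $-323$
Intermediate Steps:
$V = -11$
$v = -18$ ($v = -7 - 11 = -18$)
$11 v - 125 = 11 \left(-18\right) - 125 = -198 - 125 = -323$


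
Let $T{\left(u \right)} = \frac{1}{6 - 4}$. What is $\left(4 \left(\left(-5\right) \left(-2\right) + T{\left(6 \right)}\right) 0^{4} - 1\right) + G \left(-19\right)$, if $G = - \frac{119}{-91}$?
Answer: $- \frac{336}{13} \approx -25.846$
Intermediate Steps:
$T{\left(u \right)} = \frac{1}{2}$
$G = \frac{17}{13}$ ($G = \left(-119\right) \left(- \frac{1}{91}\right) = \frac{17}{13} \approx 1.3077$)
$\left(4 \left(\left(-5\right) \left(-2\right) + T{\left(6 \right)}\right) 0^{4} - 1\right) + G \left(-19\right) = \left(4 \left(\left(-5\right) \left(-2\right) + \frac{1}{2}\right) 0^{4} - 1\right) + \frac{17}{13} \left(-19\right) = \left(4 \left(10 + \frac{1}{2}\right) 0 - 1\right) - \frac{323}{13} = \left(4 \cdot \frac{21}{2} \cdot 0 - 1\right) - \frac{323}{13} = \left(42 \cdot 0 - 1\right) - \frac{323}{13} = \left(0 - 1\right) - \frac{323}{13} = -1 - \frac{323}{13} = - \frac{336}{13}$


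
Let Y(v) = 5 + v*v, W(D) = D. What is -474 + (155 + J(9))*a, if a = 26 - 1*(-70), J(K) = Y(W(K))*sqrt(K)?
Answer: 39174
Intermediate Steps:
Y(v) = 5 + v**2
J(K) = sqrt(K)*(5 + K**2) (J(K) = (5 + K**2)*sqrt(K) = sqrt(K)*(5 + K**2))
a = 96 (a = 26 + 70 = 96)
-474 + (155 + J(9))*a = -474 + (155 + sqrt(9)*(5 + 9**2))*96 = -474 + (155 + 3*(5 + 81))*96 = -474 + (155 + 3*86)*96 = -474 + (155 + 258)*96 = -474 + 413*96 = -474 + 39648 = 39174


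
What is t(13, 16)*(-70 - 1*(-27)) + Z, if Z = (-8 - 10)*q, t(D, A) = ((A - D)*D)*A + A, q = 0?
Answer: -27520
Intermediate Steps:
t(D, A) = A + A*D*(A - D) (t(D, A) = (D*(A - D))*A + A = A*D*(A - D) + A = A + A*D*(A - D))
Z = 0 (Z = (-8 - 10)*0 = -18*0 = 0)
t(13, 16)*(-70 - 1*(-27)) + Z = (16*(1 - 1*13**2 + 16*13))*(-70 - 1*(-27)) + 0 = (16*(1 - 1*169 + 208))*(-70 + 27) + 0 = (16*(1 - 169 + 208))*(-43) + 0 = (16*40)*(-43) + 0 = 640*(-43) + 0 = -27520 + 0 = -27520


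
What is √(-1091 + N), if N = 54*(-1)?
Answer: I*√1145 ≈ 33.838*I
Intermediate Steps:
N = -54
√(-1091 + N) = √(-1091 - 54) = √(-1145) = I*√1145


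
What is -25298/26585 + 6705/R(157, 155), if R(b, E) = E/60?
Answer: 164480374/63395 ≈ 2594.5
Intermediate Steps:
R(b, E) = E/60 (R(b, E) = E*(1/60) = E/60)
-25298/26585 + 6705/R(157, 155) = -25298/26585 + 6705/(((1/60)*155)) = -25298*1/26585 + 6705/(31/12) = -1946/2045 + 6705*(12/31) = -1946/2045 + 80460/31 = 164480374/63395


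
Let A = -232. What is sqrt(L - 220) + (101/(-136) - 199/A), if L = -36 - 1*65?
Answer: 227/1972 + I*sqrt(321) ≈ 0.11511 + 17.916*I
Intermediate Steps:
L = -101 (L = -36 - 65 = -101)
sqrt(L - 220) + (101/(-136) - 199/A) = sqrt(-101 - 220) + (101/(-136) - 199/(-232)) = sqrt(-321) + (101*(-1/136) - 199*(-1/232)) = I*sqrt(321) + (-101/136 + 199/232) = I*sqrt(321) + 227/1972 = 227/1972 + I*sqrt(321)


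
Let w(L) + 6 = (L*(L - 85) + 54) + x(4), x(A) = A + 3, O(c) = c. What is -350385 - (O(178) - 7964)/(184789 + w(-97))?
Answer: -35476126972/101249 ≈ -3.5039e+5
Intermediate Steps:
x(A) = 3 + A
w(L) = 55 + L*(-85 + L) (w(L) = -6 + ((L*(L - 85) + 54) + (3 + 4)) = -6 + ((L*(-85 + L) + 54) + 7) = -6 + ((54 + L*(-85 + L)) + 7) = -6 + (61 + L*(-85 + L)) = 55 + L*(-85 + L))
-350385 - (O(178) - 7964)/(184789 + w(-97)) = -350385 - (178 - 7964)/(184789 + (55 + (-97)² - 85*(-97))) = -350385 - (-7786)/(184789 + (55 + 9409 + 8245)) = -350385 - (-7786)/(184789 + 17709) = -350385 - (-7786)/202498 = -350385 - 1*(-3893/101249) = -350385 + 3893/101249 = -35476126972/101249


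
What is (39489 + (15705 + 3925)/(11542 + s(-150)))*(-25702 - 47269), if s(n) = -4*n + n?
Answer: -17278500917089/5996 ≈ -2.8817e+9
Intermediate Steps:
s(n) = -3*n
(39489 + (15705 + 3925)/(11542 + s(-150)))*(-25702 - 47269) = (39489 + (15705 + 3925)/(11542 - 3*(-150)))*(-25702 - 47269) = (39489 + 19630/(11542 + 450))*(-72971) = (39489 + 19630/11992)*(-72971) = (39489 + 19630*(1/11992))*(-72971) = (39489 + 9815/5996)*(-72971) = (236785859/5996)*(-72971) = -17278500917089/5996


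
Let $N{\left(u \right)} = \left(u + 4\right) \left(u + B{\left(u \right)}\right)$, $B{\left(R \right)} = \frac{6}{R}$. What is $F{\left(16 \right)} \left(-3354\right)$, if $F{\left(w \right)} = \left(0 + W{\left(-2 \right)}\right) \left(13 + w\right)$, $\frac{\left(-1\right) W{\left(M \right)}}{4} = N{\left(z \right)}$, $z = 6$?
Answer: $27234480$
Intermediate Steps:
$N{\left(u \right)} = \left(4 + u\right) \left(u + \frac{6}{u}\right)$ ($N{\left(u \right)} = \left(u + 4\right) \left(u + \frac{6}{u}\right) = \left(4 + u\right) \left(u + \frac{6}{u}\right)$)
$W{\left(M \right)} = -280$ ($W{\left(M \right)} = - 4 \left(6 + 6^{2} + 4 \cdot 6 + \frac{24}{6}\right) = - 4 \left(6 + 36 + 24 + 24 \cdot \frac{1}{6}\right) = - 4 \left(6 + 36 + 24 + 4\right) = \left(-4\right) 70 = -280$)
$F{\left(w \right)} = -3640 - 280 w$ ($F{\left(w \right)} = \left(0 - 280\right) \left(13 + w\right) = - 280 \left(13 + w\right) = -3640 - 280 w$)
$F{\left(16 \right)} \left(-3354\right) = \left(-3640 - 4480\right) \left(-3354\right) = \left(-8120\right) \left(-3354\right) = 27234480$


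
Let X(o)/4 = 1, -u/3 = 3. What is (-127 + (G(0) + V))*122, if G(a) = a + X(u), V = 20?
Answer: -12566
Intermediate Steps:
u = -9 (u = -3*3 = -9)
X(o) = 4 (X(o) = 4*1 = 4)
G(a) = 4 + a (G(a) = a + 4 = 4 + a)
(-127 + (G(0) + V))*122 = (-127 + ((4 + 0) + 20))*122 = (-127 + (4 + 20))*122 = (-127 + 24)*122 = -103*122 = -12566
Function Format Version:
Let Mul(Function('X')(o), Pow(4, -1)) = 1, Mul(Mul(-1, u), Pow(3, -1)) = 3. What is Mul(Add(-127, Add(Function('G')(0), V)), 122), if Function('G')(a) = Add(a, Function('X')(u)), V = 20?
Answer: -12566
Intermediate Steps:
u = -9 (u = Mul(-3, 3) = -9)
Function('X')(o) = 4 (Function('X')(o) = Mul(4, 1) = 4)
Function('G')(a) = Add(4, a) (Function('G')(a) = Add(a, 4) = Add(4, a))
Mul(Add(-127, Add(Function('G')(0), V)), 122) = Mul(Add(-127, Add(Add(4, 0), 20)), 122) = Mul(Add(-127, Add(4, 20)), 122) = Mul(Add(-127, 24), 122) = Mul(-103, 122) = -12566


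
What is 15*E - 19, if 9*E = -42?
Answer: -89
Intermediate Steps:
E = -14/3 (E = (1/9)*(-42) = -14/3 ≈ -4.6667)
15*E - 19 = 15*(-14/3) - 19 = -70 - 19 = -89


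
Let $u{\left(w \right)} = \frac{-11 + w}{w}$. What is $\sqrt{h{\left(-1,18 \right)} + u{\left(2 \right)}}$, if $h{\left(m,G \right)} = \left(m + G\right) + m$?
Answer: $\frac{\sqrt{46}}{2} \approx 3.3912$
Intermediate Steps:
$h{\left(m,G \right)} = G + 2 m$ ($h{\left(m,G \right)} = \left(G + m\right) + m = G + 2 m$)
$u{\left(w \right)} = \frac{-11 + w}{w}$
$\sqrt{h{\left(-1,18 \right)} + u{\left(2 \right)}} = \sqrt{\left(18 + 2 \left(-1\right)\right) + \frac{-11 + 2}{2}} = \sqrt{\left(18 - 2\right) + \frac{1}{2} \left(-9\right)} = \sqrt{16 - \frac{9}{2}} = \sqrt{\frac{23}{2}} = \frac{\sqrt{46}}{2}$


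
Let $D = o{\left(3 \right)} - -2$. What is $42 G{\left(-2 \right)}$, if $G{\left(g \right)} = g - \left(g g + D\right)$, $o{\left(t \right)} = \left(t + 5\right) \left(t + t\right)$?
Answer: $-2352$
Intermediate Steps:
$o{\left(t \right)} = 2 t \left(5 + t\right)$ ($o{\left(t \right)} = \left(5 + t\right) 2 t = 2 t \left(5 + t\right)$)
$D = 50$ ($D = 2 \cdot 3 \left(5 + 3\right) - -2 = 2 \cdot 3 \cdot 8 + 2 = 48 + 2 = 50$)
$G{\left(g \right)} = -50 + g - g^{2}$ ($G{\left(g \right)} = g - \left(g g + 50\right) = g - \left(g^{2} + 50\right) = g - \left(50 + g^{2}\right) = -50 + g - g^{2}$)
$42 G{\left(-2 \right)} = 42 \left(-50 - 2 - \left(-2\right)^{2}\right) = 42 \left(-50 - 2 - 4\right) = 42 \left(-56\right) = -2352$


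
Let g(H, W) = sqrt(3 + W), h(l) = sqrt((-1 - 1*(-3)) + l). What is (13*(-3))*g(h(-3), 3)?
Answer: -39*sqrt(6) ≈ -95.530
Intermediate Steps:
h(l) = sqrt(2 + l) (h(l) = sqrt((-1 + 3) + l) = sqrt(2 + l))
(13*(-3))*g(h(-3), 3) = (13*(-3))*sqrt(3 + 3) = -39*sqrt(6)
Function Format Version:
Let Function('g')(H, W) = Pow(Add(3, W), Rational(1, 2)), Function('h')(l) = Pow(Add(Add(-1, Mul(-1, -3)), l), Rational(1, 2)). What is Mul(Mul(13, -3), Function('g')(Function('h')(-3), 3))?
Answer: Mul(-39, Pow(6, Rational(1, 2))) ≈ -95.530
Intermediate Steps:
Function('h')(l) = Pow(Add(2, l), Rational(1, 2)) (Function('h')(l) = Pow(Add(Add(-1, 3), l), Rational(1, 2)) = Pow(Add(2, l), Rational(1, 2)))
Mul(Mul(13, -3), Function('g')(Function('h')(-3), 3)) = Mul(Mul(13, -3), Pow(Add(3, 3), Rational(1, 2))) = Mul(-39, Pow(6, Rational(1, 2)))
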